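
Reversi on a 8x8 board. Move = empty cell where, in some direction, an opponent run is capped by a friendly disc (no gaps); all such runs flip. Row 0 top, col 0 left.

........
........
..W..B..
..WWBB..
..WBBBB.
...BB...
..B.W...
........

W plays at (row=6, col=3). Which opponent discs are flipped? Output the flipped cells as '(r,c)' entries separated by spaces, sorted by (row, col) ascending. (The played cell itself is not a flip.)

Answer: (4,3) (5,3)

Derivation:
Dir NW: first cell '.' (not opp) -> no flip
Dir N: opp run (5,3) (4,3) capped by W -> flip
Dir NE: opp run (5,4) (4,5), next='.' -> no flip
Dir W: opp run (6,2), next='.' -> no flip
Dir E: first cell 'W' (not opp) -> no flip
Dir SW: first cell '.' (not opp) -> no flip
Dir S: first cell '.' (not opp) -> no flip
Dir SE: first cell '.' (not opp) -> no flip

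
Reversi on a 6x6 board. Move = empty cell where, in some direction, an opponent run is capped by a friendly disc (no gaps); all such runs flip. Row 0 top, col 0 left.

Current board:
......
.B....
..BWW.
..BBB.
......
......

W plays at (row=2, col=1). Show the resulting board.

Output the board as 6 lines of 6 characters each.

Answer: ......
.B....
.WWWW.
..BBB.
......
......

Derivation:
Place W at (2,1); scan 8 dirs for brackets.
Dir NW: first cell '.' (not opp) -> no flip
Dir N: opp run (1,1), next='.' -> no flip
Dir NE: first cell '.' (not opp) -> no flip
Dir W: first cell '.' (not opp) -> no flip
Dir E: opp run (2,2) capped by W -> flip
Dir SW: first cell '.' (not opp) -> no flip
Dir S: first cell '.' (not opp) -> no flip
Dir SE: opp run (3,2), next='.' -> no flip
All flips: (2,2)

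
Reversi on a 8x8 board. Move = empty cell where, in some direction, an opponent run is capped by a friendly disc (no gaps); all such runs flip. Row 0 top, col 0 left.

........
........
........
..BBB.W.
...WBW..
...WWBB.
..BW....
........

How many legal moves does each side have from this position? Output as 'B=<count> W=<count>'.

-- B to move --
(2,5): no bracket -> illegal
(2,6): no bracket -> illegal
(2,7): no bracket -> illegal
(3,5): flips 1 -> legal
(3,7): no bracket -> illegal
(4,2): flips 1 -> legal
(4,6): flips 1 -> legal
(4,7): no bracket -> illegal
(5,2): flips 3 -> legal
(6,4): flips 2 -> legal
(6,5): flips 2 -> legal
(7,2): no bracket -> illegal
(7,3): flips 3 -> legal
(7,4): no bracket -> illegal
B mobility = 7
-- W to move --
(2,1): flips 1 -> legal
(2,2): no bracket -> illegal
(2,3): flips 2 -> legal
(2,4): flips 2 -> legal
(2,5): flips 1 -> legal
(3,1): no bracket -> illegal
(3,5): flips 1 -> legal
(4,1): no bracket -> illegal
(4,2): no bracket -> illegal
(4,6): no bracket -> illegal
(4,7): no bracket -> illegal
(5,1): no bracket -> illegal
(5,2): no bracket -> illegal
(5,7): flips 2 -> legal
(6,1): flips 1 -> legal
(6,4): no bracket -> illegal
(6,5): flips 1 -> legal
(6,6): no bracket -> illegal
(6,7): flips 1 -> legal
(7,1): flips 1 -> legal
(7,2): no bracket -> illegal
(7,3): no bracket -> illegal
W mobility = 10

Answer: B=7 W=10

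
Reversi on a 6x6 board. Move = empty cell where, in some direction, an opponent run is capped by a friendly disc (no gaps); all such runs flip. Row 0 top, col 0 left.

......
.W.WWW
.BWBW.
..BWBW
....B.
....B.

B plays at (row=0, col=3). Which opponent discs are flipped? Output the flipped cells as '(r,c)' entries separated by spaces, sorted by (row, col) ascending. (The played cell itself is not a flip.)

Dir NW: edge -> no flip
Dir N: edge -> no flip
Dir NE: edge -> no flip
Dir W: first cell '.' (not opp) -> no flip
Dir E: first cell '.' (not opp) -> no flip
Dir SW: first cell '.' (not opp) -> no flip
Dir S: opp run (1,3) capped by B -> flip
Dir SE: opp run (1,4), next='.' -> no flip

Answer: (1,3)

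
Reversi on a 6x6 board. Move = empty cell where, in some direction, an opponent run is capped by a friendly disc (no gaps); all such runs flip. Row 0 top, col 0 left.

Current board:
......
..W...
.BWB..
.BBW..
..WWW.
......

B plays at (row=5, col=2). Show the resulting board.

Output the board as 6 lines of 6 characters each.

Answer: ......
..W...
.BWB..
.BBW..
..BWW.
..B...

Derivation:
Place B at (5,2); scan 8 dirs for brackets.
Dir NW: first cell '.' (not opp) -> no flip
Dir N: opp run (4,2) capped by B -> flip
Dir NE: opp run (4,3), next='.' -> no flip
Dir W: first cell '.' (not opp) -> no flip
Dir E: first cell '.' (not opp) -> no flip
Dir SW: edge -> no flip
Dir S: edge -> no flip
Dir SE: edge -> no flip
All flips: (4,2)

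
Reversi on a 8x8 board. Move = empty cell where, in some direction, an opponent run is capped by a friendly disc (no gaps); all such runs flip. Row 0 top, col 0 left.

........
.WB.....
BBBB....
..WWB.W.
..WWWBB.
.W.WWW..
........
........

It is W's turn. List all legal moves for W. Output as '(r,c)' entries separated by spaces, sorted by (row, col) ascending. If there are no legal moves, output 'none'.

(0,1): no bracket -> illegal
(0,2): flips 2 -> legal
(0,3): no bracket -> illegal
(1,0): flips 1 -> legal
(1,3): flips 2 -> legal
(1,4): flips 1 -> legal
(2,4): flips 1 -> legal
(2,5): flips 1 -> legal
(3,0): no bracket -> illegal
(3,1): flips 1 -> legal
(3,5): flips 2 -> legal
(3,7): flips 1 -> legal
(4,7): flips 2 -> legal
(5,6): flips 1 -> legal
(5,7): no bracket -> illegal

Answer: (0,2) (1,0) (1,3) (1,4) (2,4) (2,5) (3,1) (3,5) (3,7) (4,7) (5,6)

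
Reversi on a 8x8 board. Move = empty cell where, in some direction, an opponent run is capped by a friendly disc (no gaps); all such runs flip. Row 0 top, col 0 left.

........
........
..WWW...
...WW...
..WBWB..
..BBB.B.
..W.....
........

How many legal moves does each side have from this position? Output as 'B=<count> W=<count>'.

Answer: B=10 W=5

Derivation:
-- B to move --
(1,1): no bracket -> illegal
(1,2): flips 2 -> legal
(1,3): flips 2 -> legal
(1,4): flips 3 -> legal
(1,5): no bracket -> illegal
(2,1): no bracket -> illegal
(2,5): flips 1 -> legal
(3,1): flips 1 -> legal
(3,2): flips 1 -> legal
(3,5): flips 1 -> legal
(4,1): flips 1 -> legal
(5,1): no bracket -> illegal
(5,5): no bracket -> illegal
(6,1): no bracket -> illegal
(6,3): no bracket -> illegal
(7,1): flips 1 -> legal
(7,2): flips 1 -> legal
(7,3): no bracket -> illegal
B mobility = 10
-- W to move --
(3,2): no bracket -> illegal
(3,5): no bracket -> illegal
(3,6): no bracket -> illegal
(4,1): no bracket -> illegal
(4,6): flips 1 -> legal
(4,7): no bracket -> illegal
(5,1): no bracket -> illegal
(5,5): no bracket -> illegal
(5,7): no bracket -> illegal
(6,1): flips 2 -> legal
(6,3): flips 2 -> legal
(6,4): flips 2 -> legal
(6,5): no bracket -> illegal
(6,6): no bracket -> illegal
(6,7): flips 2 -> legal
W mobility = 5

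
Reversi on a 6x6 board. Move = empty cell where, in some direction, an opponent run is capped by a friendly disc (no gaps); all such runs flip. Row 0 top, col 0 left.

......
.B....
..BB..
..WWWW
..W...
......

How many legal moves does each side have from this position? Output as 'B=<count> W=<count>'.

Answer: B=5 W=4

Derivation:
-- B to move --
(2,1): no bracket -> illegal
(2,4): no bracket -> illegal
(2,5): no bracket -> illegal
(3,1): no bracket -> illegal
(4,1): flips 1 -> legal
(4,3): flips 1 -> legal
(4,4): flips 1 -> legal
(4,5): flips 1 -> legal
(5,1): no bracket -> illegal
(5,2): flips 2 -> legal
(5,3): no bracket -> illegal
B mobility = 5
-- W to move --
(0,0): flips 2 -> legal
(0,1): no bracket -> illegal
(0,2): no bracket -> illegal
(1,0): no bracket -> illegal
(1,2): flips 2 -> legal
(1,3): flips 1 -> legal
(1,4): flips 1 -> legal
(2,0): no bracket -> illegal
(2,1): no bracket -> illegal
(2,4): no bracket -> illegal
(3,1): no bracket -> illegal
W mobility = 4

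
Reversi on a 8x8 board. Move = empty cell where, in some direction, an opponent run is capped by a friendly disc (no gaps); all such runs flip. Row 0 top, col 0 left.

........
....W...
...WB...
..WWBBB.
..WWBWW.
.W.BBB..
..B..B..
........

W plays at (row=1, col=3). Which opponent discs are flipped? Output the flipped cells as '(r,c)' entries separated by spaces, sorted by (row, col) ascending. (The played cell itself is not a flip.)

Dir NW: first cell '.' (not opp) -> no flip
Dir N: first cell '.' (not opp) -> no flip
Dir NE: first cell '.' (not opp) -> no flip
Dir W: first cell '.' (not opp) -> no flip
Dir E: first cell 'W' (not opp) -> no flip
Dir SW: first cell '.' (not opp) -> no flip
Dir S: first cell 'W' (not opp) -> no flip
Dir SE: opp run (2,4) (3,5) capped by W -> flip

Answer: (2,4) (3,5)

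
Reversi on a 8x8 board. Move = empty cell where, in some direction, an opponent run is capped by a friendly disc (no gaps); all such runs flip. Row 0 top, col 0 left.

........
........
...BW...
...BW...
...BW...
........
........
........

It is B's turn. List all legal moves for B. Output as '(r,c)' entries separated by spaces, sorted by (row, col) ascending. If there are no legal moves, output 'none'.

(1,3): no bracket -> illegal
(1,4): no bracket -> illegal
(1,5): flips 1 -> legal
(2,5): flips 2 -> legal
(3,5): flips 1 -> legal
(4,5): flips 2 -> legal
(5,3): no bracket -> illegal
(5,4): no bracket -> illegal
(5,5): flips 1 -> legal

Answer: (1,5) (2,5) (3,5) (4,5) (5,5)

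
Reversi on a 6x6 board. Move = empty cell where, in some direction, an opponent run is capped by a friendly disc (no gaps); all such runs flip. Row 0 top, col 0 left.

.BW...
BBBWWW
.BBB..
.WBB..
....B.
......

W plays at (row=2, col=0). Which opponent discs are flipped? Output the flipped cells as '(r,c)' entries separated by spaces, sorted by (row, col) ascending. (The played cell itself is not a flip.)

Dir NW: edge -> no flip
Dir N: opp run (1,0), next='.' -> no flip
Dir NE: opp run (1,1) capped by W -> flip
Dir W: edge -> no flip
Dir E: opp run (2,1) (2,2) (2,3), next='.' -> no flip
Dir SW: edge -> no flip
Dir S: first cell '.' (not opp) -> no flip
Dir SE: first cell 'W' (not opp) -> no flip

Answer: (1,1)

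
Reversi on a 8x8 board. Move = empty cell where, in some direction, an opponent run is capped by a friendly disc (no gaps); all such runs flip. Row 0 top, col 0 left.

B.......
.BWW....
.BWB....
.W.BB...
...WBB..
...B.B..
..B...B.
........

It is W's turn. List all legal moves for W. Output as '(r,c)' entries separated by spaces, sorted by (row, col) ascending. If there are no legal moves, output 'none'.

Answer: (0,1) (1,0) (2,0) (2,4) (2,5) (3,0) (4,6) (5,6) (6,3) (7,7)

Derivation:
(0,1): flips 2 -> legal
(0,2): no bracket -> illegal
(1,0): flips 1 -> legal
(1,4): no bracket -> illegal
(2,0): flips 1 -> legal
(2,4): flips 1 -> legal
(2,5): flips 1 -> legal
(3,0): flips 1 -> legal
(3,2): no bracket -> illegal
(3,5): no bracket -> illegal
(3,6): no bracket -> illegal
(4,2): no bracket -> illegal
(4,6): flips 2 -> legal
(5,1): no bracket -> illegal
(5,2): no bracket -> illegal
(5,4): no bracket -> illegal
(5,6): flips 3 -> legal
(5,7): no bracket -> illegal
(6,1): no bracket -> illegal
(6,3): flips 1 -> legal
(6,4): no bracket -> illegal
(6,5): no bracket -> illegal
(6,7): no bracket -> illegal
(7,1): no bracket -> illegal
(7,2): no bracket -> illegal
(7,3): no bracket -> illegal
(7,5): no bracket -> illegal
(7,6): no bracket -> illegal
(7,7): flips 4 -> legal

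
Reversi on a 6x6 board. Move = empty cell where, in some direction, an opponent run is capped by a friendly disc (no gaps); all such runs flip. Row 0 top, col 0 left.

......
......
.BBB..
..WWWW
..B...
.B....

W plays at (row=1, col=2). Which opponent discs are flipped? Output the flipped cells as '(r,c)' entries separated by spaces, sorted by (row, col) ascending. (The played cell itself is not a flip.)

Dir NW: first cell '.' (not opp) -> no flip
Dir N: first cell '.' (not opp) -> no flip
Dir NE: first cell '.' (not opp) -> no flip
Dir W: first cell '.' (not opp) -> no flip
Dir E: first cell '.' (not opp) -> no flip
Dir SW: opp run (2,1), next='.' -> no flip
Dir S: opp run (2,2) capped by W -> flip
Dir SE: opp run (2,3) capped by W -> flip

Answer: (2,2) (2,3)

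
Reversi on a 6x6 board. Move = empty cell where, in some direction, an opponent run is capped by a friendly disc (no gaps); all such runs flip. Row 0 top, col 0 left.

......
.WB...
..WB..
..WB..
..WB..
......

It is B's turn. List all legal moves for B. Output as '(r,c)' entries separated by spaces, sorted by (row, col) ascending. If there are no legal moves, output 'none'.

Answer: (0,0) (1,0) (2,1) (3,1) (4,1) (5,1) (5,2)

Derivation:
(0,0): flips 2 -> legal
(0,1): no bracket -> illegal
(0,2): no bracket -> illegal
(1,0): flips 1 -> legal
(1,3): no bracket -> illegal
(2,0): no bracket -> illegal
(2,1): flips 2 -> legal
(3,1): flips 1 -> legal
(4,1): flips 2 -> legal
(5,1): flips 1 -> legal
(5,2): flips 3 -> legal
(5,3): no bracket -> illegal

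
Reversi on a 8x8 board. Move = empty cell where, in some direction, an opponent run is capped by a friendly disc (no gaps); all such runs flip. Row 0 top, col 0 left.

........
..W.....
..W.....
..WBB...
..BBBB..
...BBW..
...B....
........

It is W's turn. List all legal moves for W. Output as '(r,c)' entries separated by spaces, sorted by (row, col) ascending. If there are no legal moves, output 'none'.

Answer: (3,5) (5,2) (6,5)

Derivation:
(2,3): no bracket -> illegal
(2,4): no bracket -> illegal
(2,5): no bracket -> illegal
(3,1): no bracket -> illegal
(3,5): flips 3 -> legal
(3,6): no bracket -> illegal
(4,1): no bracket -> illegal
(4,6): no bracket -> illegal
(5,1): no bracket -> illegal
(5,2): flips 3 -> legal
(5,6): no bracket -> illegal
(6,2): no bracket -> illegal
(6,4): no bracket -> illegal
(6,5): flips 2 -> legal
(7,2): no bracket -> illegal
(7,3): no bracket -> illegal
(7,4): no bracket -> illegal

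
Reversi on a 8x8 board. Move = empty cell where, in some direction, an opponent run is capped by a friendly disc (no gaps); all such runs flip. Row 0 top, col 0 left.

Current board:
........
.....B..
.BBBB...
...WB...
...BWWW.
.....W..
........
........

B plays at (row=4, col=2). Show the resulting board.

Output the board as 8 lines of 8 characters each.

Answer: ........
.....B..
.BBBB...
...BB...
..BBWWW.
.....W..
........
........

Derivation:
Place B at (4,2); scan 8 dirs for brackets.
Dir NW: first cell '.' (not opp) -> no flip
Dir N: first cell '.' (not opp) -> no flip
Dir NE: opp run (3,3) capped by B -> flip
Dir W: first cell '.' (not opp) -> no flip
Dir E: first cell 'B' (not opp) -> no flip
Dir SW: first cell '.' (not opp) -> no flip
Dir S: first cell '.' (not opp) -> no flip
Dir SE: first cell '.' (not opp) -> no flip
All flips: (3,3)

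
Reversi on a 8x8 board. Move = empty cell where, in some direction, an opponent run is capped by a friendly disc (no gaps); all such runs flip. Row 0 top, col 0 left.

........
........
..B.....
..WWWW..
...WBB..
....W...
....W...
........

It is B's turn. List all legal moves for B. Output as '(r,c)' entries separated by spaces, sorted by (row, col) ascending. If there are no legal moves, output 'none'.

Answer: (2,3) (2,4) (2,5) (2,6) (4,2) (6,3) (7,4)

Derivation:
(2,1): no bracket -> illegal
(2,3): flips 1 -> legal
(2,4): flips 1 -> legal
(2,5): flips 1 -> legal
(2,6): flips 1 -> legal
(3,1): no bracket -> illegal
(3,6): no bracket -> illegal
(4,1): no bracket -> illegal
(4,2): flips 2 -> legal
(4,6): no bracket -> illegal
(5,2): no bracket -> illegal
(5,3): no bracket -> illegal
(5,5): no bracket -> illegal
(6,3): flips 1 -> legal
(6,5): no bracket -> illegal
(7,3): no bracket -> illegal
(7,4): flips 2 -> legal
(7,5): no bracket -> illegal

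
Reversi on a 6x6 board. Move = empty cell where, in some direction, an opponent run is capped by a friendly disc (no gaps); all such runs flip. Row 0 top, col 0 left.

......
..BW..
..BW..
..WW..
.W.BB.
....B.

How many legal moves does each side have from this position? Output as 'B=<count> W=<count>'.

Answer: B=7 W=7

Derivation:
-- B to move --
(0,2): no bracket -> illegal
(0,3): flips 3 -> legal
(0,4): flips 1 -> legal
(1,4): flips 1 -> legal
(2,1): flips 1 -> legal
(2,4): flips 1 -> legal
(3,0): no bracket -> illegal
(3,1): no bracket -> illegal
(3,4): flips 1 -> legal
(4,0): no bracket -> illegal
(4,2): flips 1 -> legal
(5,0): no bracket -> illegal
(5,1): no bracket -> illegal
(5,2): no bracket -> illegal
B mobility = 7
-- W to move --
(0,1): flips 1 -> legal
(0,2): flips 2 -> legal
(0,3): no bracket -> illegal
(1,1): flips 2 -> legal
(2,1): flips 1 -> legal
(3,1): flips 1 -> legal
(3,4): no bracket -> illegal
(3,5): no bracket -> illegal
(4,2): no bracket -> illegal
(4,5): no bracket -> illegal
(5,2): no bracket -> illegal
(5,3): flips 1 -> legal
(5,5): flips 1 -> legal
W mobility = 7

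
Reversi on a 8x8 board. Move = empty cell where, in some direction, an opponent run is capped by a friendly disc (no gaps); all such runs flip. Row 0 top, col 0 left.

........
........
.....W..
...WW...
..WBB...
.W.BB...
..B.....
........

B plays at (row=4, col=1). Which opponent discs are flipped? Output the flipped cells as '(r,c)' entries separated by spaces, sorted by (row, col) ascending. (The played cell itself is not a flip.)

Answer: (4,2)

Derivation:
Dir NW: first cell '.' (not opp) -> no flip
Dir N: first cell '.' (not opp) -> no flip
Dir NE: first cell '.' (not opp) -> no flip
Dir W: first cell '.' (not opp) -> no flip
Dir E: opp run (4,2) capped by B -> flip
Dir SW: first cell '.' (not opp) -> no flip
Dir S: opp run (5,1), next='.' -> no flip
Dir SE: first cell '.' (not opp) -> no flip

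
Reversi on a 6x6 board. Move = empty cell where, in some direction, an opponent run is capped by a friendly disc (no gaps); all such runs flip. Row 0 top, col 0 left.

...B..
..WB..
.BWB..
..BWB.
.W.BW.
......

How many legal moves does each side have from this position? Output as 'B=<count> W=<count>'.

Answer: B=7 W=10

Derivation:
-- B to move --
(0,1): flips 1 -> legal
(0,2): flips 2 -> legal
(1,1): flips 1 -> legal
(2,4): no bracket -> illegal
(3,0): no bracket -> illegal
(3,1): flips 1 -> legal
(3,5): no bracket -> illegal
(4,0): no bracket -> illegal
(4,2): no bracket -> illegal
(4,5): flips 1 -> legal
(5,0): flips 1 -> legal
(5,1): no bracket -> illegal
(5,2): no bracket -> illegal
(5,3): no bracket -> illegal
(5,4): flips 1 -> legal
(5,5): no bracket -> illegal
B mobility = 7
-- W to move --
(0,2): no bracket -> illegal
(0,4): flips 1 -> legal
(1,0): no bracket -> illegal
(1,1): no bracket -> illegal
(1,4): flips 3 -> legal
(2,0): flips 1 -> legal
(2,4): flips 2 -> legal
(2,5): no bracket -> illegal
(3,0): flips 1 -> legal
(3,1): flips 1 -> legal
(3,5): flips 1 -> legal
(4,2): flips 2 -> legal
(4,5): flips 2 -> legal
(5,2): no bracket -> illegal
(5,3): flips 1 -> legal
(5,4): no bracket -> illegal
W mobility = 10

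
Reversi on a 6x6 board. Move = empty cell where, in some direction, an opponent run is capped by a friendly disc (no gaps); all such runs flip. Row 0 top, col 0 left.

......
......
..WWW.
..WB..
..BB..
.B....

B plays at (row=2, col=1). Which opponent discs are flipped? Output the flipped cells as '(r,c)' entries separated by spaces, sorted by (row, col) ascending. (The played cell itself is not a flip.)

Answer: (3,2)

Derivation:
Dir NW: first cell '.' (not opp) -> no flip
Dir N: first cell '.' (not opp) -> no flip
Dir NE: first cell '.' (not opp) -> no flip
Dir W: first cell '.' (not opp) -> no flip
Dir E: opp run (2,2) (2,3) (2,4), next='.' -> no flip
Dir SW: first cell '.' (not opp) -> no flip
Dir S: first cell '.' (not opp) -> no flip
Dir SE: opp run (3,2) capped by B -> flip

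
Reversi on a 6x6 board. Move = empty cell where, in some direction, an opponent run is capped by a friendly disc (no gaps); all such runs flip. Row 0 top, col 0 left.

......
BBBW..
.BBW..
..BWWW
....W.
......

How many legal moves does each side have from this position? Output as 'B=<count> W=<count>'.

-- B to move --
(0,2): no bracket -> illegal
(0,3): no bracket -> illegal
(0,4): flips 1 -> legal
(1,4): flips 2 -> legal
(2,4): flips 1 -> legal
(2,5): no bracket -> illegal
(4,2): no bracket -> illegal
(4,3): no bracket -> illegal
(4,5): flips 2 -> legal
(5,3): no bracket -> illegal
(5,4): no bracket -> illegal
(5,5): flips 2 -> legal
B mobility = 5
-- W to move --
(0,0): flips 2 -> legal
(0,1): flips 1 -> legal
(0,2): no bracket -> illegal
(0,3): no bracket -> illegal
(2,0): flips 2 -> legal
(3,0): no bracket -> illegal
(3,1): flips 2 -> legal
(4,1): flips 1 -> legal
(4,2): no bracket -> illegal
(4,3): no bracket -> illegal
W mobility = 5

Answer: B=5 W=5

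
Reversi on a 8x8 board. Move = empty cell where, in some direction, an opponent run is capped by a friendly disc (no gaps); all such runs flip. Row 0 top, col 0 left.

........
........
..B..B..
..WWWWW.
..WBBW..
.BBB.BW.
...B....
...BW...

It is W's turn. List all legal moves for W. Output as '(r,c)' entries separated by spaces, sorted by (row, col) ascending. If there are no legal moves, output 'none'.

Answer: (1,1) (1,2) (1,4) (1,5) (1,6) (4,1) (5,4) (6,0) (6,1) (6,2) (6,4) (6,5) (6,6) (7,2)

Derivation:
(1,1): flips 1 -> legal
(1,2): flips 1 -> legal
(1,3): no bracket -> illegal
(1,4): flips 1 -> legal
(1,5): flips 1 -> legal
(1,6): flips 1 -> legal
(2,1): no bracket -> illegal
(2,3): no bracket -> illegal
(2,4): no bracket -> illegal
(2,6): no bracket -> illegal
(3,1): no bracket -> illegal
(4,0): no bracket -> illegal
(4,1): flips 2 -> legal
(4,6): no bracket -> illegal
(5,0): no bracket -> illegal
(5,4): flips 3 -> legal
(6,0): flips 1 -> legal
(6,1): flips 2 -> legal
(6,2): flips 3 -> legal
(6,4): flips 1 -> legal
(6,5): flips 1 -> legal
(6,6): flips 2 -> legal
(7,2): flips 1 -> legal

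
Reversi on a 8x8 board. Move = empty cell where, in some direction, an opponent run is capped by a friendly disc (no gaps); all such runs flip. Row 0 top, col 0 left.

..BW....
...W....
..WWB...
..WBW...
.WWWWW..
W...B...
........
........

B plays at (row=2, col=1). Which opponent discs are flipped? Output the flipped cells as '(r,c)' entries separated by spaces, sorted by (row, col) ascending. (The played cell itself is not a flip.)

Dir NW: first cell '.' (not opp) -> no flip
Dir N: first cell '.' (not opp) -> no flip
Dir NE: first cell '.' (not opp) -> no flip
Dir W: first cell '.' (not opp) -> no flip
Dir E: opp run (2,2) (2,3) capped by B -> flip
Dir SW: first cell '.' (not opp) -> no flip
Dir S: first cell '.' (not opp) -> no flip
Dir SE: opp run (3,2) (4,3) capped by B -> flip

Answer: (2,2) (2,3) (3,2) (4,3)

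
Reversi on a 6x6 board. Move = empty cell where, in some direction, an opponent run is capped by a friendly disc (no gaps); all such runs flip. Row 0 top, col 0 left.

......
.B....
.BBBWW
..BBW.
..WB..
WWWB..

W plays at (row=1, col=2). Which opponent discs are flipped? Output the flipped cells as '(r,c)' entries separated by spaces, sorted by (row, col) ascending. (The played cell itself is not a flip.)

Dir NW: first cell '.' (not opp) -> no flip
Dir N: first cell '.' (not opp) -> no flip
Dir NE: first cell '.' (not opp) -> no flip
Dir W: opp run (1,1), next='.' -> no flip
Dir E: first cell '.' (not opp) -> no flip
Dir SW: opp run (2,1), next='.' -> no flip
Dir S: opp run (2,2) (3,2) capped by W -> flip
Dir SE: opp run (2,3) capped by W -> flip

Answer: (2,2) (2,3) (3,2)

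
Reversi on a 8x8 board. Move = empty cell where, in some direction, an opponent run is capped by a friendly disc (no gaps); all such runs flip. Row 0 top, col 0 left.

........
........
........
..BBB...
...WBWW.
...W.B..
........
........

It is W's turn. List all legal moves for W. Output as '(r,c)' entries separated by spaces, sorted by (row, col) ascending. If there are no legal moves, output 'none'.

(2,1): flips 1 -> legal
(2,2): no bracket -> illegal
(2,3): flips 2 -> legal
(2,4): no bracket -> illegal
(2,5): flips 1 -> legal
(3,1): no bracket -> illegal
(3,5): flips 1 -> legal
(4,1): no bracket -> illegal
(4,2): no bracket -> illegal
(5,4): no bracket -> illegal
(5,6): no bracket -> illegal
(6,4): flips 1 -> legal
(6,5): flips 1 -> legal
(6,6): no bracket -> illegal

Answer: (2,1) (2,3) (2,5) (3,5) (6,4) (6,5)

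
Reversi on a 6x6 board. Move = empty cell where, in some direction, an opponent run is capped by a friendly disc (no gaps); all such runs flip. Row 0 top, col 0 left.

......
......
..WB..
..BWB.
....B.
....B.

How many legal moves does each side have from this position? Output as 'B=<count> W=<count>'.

Answer: B=4 W=6

Derivation:
-- B to move --
(1,1): flips 2 -> legal
(1,2): flips 1 -> legal
(1,3): no bracket -> illegal
(2,1): flips 1 -> legal
(2,4): no bracket -> illegal
(3,1): no bracket -> illegal
(4,2): no bracket -> illegal
(4,3): flips 1 -> legal
B mobility = 4
-- W to move --
(1,2): no bracket -> illegal
(1,3): flips 1 -> legal
(1,4): no bracket -> illegal
(2,1): no bracket -> illegal
(2,4): flips 1 -> legal
(2,5): no bracket -> illegal
(3,1): flips 1 -> legal
(3,5): flips 1 -> legal
(4,1): no bracket -> illegal
(4,2): flips 1 -> legal
(4,3): no bracket -> illegal
(4,5): no bracket -> illegal
(5,3): no bracket -> illegal
(5,5): flips 1 -> legal
W mobility = 6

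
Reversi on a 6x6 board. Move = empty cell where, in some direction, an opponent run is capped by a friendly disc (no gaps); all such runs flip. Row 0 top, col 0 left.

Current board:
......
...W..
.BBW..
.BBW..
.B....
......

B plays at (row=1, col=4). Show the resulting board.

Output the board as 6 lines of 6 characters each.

Answer: ......
...WB.
.BBB..
.BBW..
.B....
......

Derivation:
Place B at (1,4); scan 8 dirs for brackets.
Dir NW: first cell '.' (not opp) -> no flip
Dir N: first cell '.' (not opp) -> no flip
Dir NE: first cell '.' (not opp) -> no flip
Dir W: opp run (1,3), next='.' -> no flip
Dir E: first cell '.' (not opp) -> no flip
Dir SW: opp run (2,3) capped by B -> flip
Dir S: first cell '.' (not opp) -> no flip
Dir SE: first cell '.' (not opp) -> no flip
All flips: (2,3)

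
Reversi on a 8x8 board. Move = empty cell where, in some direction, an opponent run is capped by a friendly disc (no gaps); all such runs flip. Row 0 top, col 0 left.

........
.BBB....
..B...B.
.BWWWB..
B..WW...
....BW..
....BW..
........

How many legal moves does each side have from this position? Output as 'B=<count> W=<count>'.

Answer: B=8 W=9

Derivation:
-- B to move --
(2,1): flips 2 -> legal
(2,3): no bracket -> illegal
(2,4): flips 2 -> legal
(2,5): no bracket -> illegal
(4,1): no bracket -> illegal
(4,2): flips 1 -> legal
(4,5): no bracket -> illegal
(4,6): flips 1 -> legal
(5,2): no bracket -> illegal
(5,3): flips 1 -> legal
(5,6): flips 1 -> legal
(6,6): flips 4 -> legal
(7,4): no bracket -> illegal
(7,5): no bracket -> illegal
(7,6): flips 1 -> legal
B mobility = 8
-- W to move --
(0,0): flips 2 -> legal
(0,1): no bracket -> illegal
(0,2): flips 2 -> legal
(0,3): no bracket -> illegal
(0,4): no bracket -> illegal
(1,0): no bracket -> illegal
(1,4): no bracket -> illegal
(1,5): no bracket -> illegal
(1,6): no bracket -> illegal
(1,7): flips 2 -> legal
(2,0): no bracket -> illegal
(2,1): no bracket -> illegal
(2,3): no bracket -> illegal
(2,4): no bracket -> illegal
(2,5): no bracket -> illegal
(2,7): no bracket -> illegal
(3,0): flips 1 -> legal
(3,6): flips 1 -> legal
(3,7): no bracket -> illegal
(4,1): no bracket -> illegal
(4,2): no bracket -> illegal
(4,5): no bracket -> illegal
(4,6): no bracket -> illegal
(5,0): no bracket -> illegal
(5,1): no bracket -> illegal
(5,3): flips 1 -> legal
(6,3): flips 1 -> legal
(7,3): flips 1 -> legal
(7,4): flips 2 -> legal
(7,5): no bracket -> illegal
W mobility = 9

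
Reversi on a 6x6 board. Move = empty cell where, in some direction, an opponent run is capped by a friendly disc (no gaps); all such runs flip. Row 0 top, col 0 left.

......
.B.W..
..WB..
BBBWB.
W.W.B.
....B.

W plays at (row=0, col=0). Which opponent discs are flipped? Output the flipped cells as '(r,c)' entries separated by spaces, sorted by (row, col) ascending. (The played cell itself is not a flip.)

Dir NW: edge -> no flip
Dir N: edge -> no flip
Dir NE: edge -> no flip
Dir W: edge -> no flip
Dir E: first cell '.' (not opp) -> no flip
Dir SW: edge -> no flip
Dir S: first cell '.' (not opp) -> no flip
Dir SE: opp run (1,1) capped by W -> flip

Answer: (1,1)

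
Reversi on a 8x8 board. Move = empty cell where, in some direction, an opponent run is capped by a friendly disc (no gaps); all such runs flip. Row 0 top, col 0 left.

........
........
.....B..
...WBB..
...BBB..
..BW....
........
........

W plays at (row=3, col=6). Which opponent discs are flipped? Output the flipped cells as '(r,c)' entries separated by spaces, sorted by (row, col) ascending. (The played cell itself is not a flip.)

Dir NW: opp run (2,5), next='.' -> no flip
Dir N: first cell '.' (not opp) -> no flip
Dir NE: first cell '.' (not opp) -> no flip
Dir W: opp run (3,5) (3,4) capped by W -> flip
Dir E: first cell '.' (not opp) -> no flip
Dir SW: opp run (4,5), next='.' -> no flip
Dir S: first cell '.' (not opp) -> no flip
Dir SE: first cell '.' (not opp) -> no flip

Answer: (3,4) (3,5)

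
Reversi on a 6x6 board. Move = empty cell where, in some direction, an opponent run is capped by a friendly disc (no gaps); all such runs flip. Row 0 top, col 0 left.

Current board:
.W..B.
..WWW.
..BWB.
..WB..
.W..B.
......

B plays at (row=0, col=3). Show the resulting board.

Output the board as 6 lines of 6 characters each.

Answer: .W.BB.
..WBW.
..BBB.
..WB..
.W..B.
......

Derivation:
Place B at (0,3); scan 8 dirs for brackets.
Dir NW: edge -> no flip
Dir N: edge -> no flip
Dir NE: edge -> no flip
Dir W: first cell '.' (not opp) -> no flip
Dir E: first cell 'B' (not opp) -> no flip
Dir SW: opp run (1,2), next='.' -> no flip
Dir S: opp run (1,3) (2,3) capped by B -> flip
Dir SE: opp run (1,4), next='.' -> no flip
All flips: (1,3) (2,3)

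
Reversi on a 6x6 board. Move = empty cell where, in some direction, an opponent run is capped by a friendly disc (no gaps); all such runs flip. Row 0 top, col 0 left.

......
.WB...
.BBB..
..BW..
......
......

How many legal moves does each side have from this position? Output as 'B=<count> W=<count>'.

-- B to move --
(0,0): flips 1 -> legal
(0,1): flips 1 -> legal
(0,2): no bracket -> illegal
(1,0): flips 1 -> legal
(2,0): no bracket -> illegal
(2,4): no bracket -> illegal
(3,4): flips 1 -> legal
(4,2): no bracket -> illegal
(4,3): flips 1 -> legal
(4,4): flips 1 -> legal
B mobility = 6
-- W to move --
(0,1): no bracket -> illegal
(0,2): no bracket -> illegal
(0,3): no bracket -> illegal
(1,0): no bracket -> illegal
(1,3): flips 2 -> legal
(1,4): no bracket -> illegal
(2,0): no bracket -> illegal
(2,4): no bracket -> illegal
(3,0): no bracket -> illegal
(3,1): flips 2 -> legal
(3,4): no bracket -> illegal
(4,1): no bracket -> illegal
(4,2): no bracket -> illegal
(4,3): no bracket -> illegal
W mobility = 2

Answer: B=6 W=2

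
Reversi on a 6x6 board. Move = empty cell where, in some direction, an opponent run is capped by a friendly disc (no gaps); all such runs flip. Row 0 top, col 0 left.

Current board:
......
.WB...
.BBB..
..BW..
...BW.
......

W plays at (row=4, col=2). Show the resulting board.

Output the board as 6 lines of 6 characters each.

Place W at (4,2); scan 8 dirs for brackets.
Dir NW: first cell '.' (not opp) -> no flip
Dir N: opp run (3,2) (2,2) (1,2), next='.' -> no flip
Dir NE: first cell 'W' (not opp) -> no flip
Dir W: first cell '.' (not opp) -> no flip
Dir E: opp run (4,3) capped by W -> flip
Dir SW: first cell '.' (not opp) -> no flip
Dir S: first cell '.' (not opp) -> no flip
Dir SE: first cell '.' (not opp) -> no flip
All flips: (4,3)

Answer: ......
.WB...
.BBB..
..BW..
..WWW.
......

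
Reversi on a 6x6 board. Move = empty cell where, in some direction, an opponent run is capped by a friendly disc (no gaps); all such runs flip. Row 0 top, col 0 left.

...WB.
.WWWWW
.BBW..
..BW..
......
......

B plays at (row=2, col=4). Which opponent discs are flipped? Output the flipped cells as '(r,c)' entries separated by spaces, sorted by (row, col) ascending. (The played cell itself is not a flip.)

Dir NW: opp run (1,3), next='.' -> no flip
Dir N: opp run (1,4) capped by B -> flip
Dir NE: opp run (1,5), next=edge -> no flip
Dir W: opp run (2,3) capped by B -> flip
Dir E: first cell '.' (not opp) -> no flip
Dir SW: opp run (3,3), next='.' -> no flip
Dir S: first cell '.' (not opp) -> no flip
Dir SE: first cell '.' (not opp) -> no flip

Answer: (1,4) (2,3)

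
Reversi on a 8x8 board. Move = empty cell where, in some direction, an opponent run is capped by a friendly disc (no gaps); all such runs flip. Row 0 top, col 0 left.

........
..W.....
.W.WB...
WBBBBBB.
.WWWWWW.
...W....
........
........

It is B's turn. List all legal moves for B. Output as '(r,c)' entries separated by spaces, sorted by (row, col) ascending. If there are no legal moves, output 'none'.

Answer: (0,1) (1,0) (1,1) (1,3) (1,4) (2,2) (5,0) (5,1) (5,2) (5,4) (5,5) (5,6) (5,7) (6,2) (6,3) (6,4)

Derivation:
(0,1): flips 2 -> legal
(0,2): no bracket -> illegal
(0,3): no bracket -> illegal
(1,0): flips 1 -> legal
(1,1): flips 1 -> legal
(1,3): flips 1 -> legal
(1,4): flips 1 -> legal
(2,0): no bracket -> illegal
(2,2): flips 1 -> legal
(3,7): no bracket -> illegal
(4,0): no bracket -> illegal
(4,7): no bracket -> illegal
(5,0): flips 1 -> legal
(5,1): flips 2 -> legal
(5,2): flips 2 -> legal
(5,4): flips 3 -> legal
(5,5): flips 2 -> legal
(5,6): flips 2 -> legal
(5,7): flips 1 -> legal
(6,2): flips 2 -> legal
(6,3): flips 2 -> legal
(6,4): flips 2 -> legal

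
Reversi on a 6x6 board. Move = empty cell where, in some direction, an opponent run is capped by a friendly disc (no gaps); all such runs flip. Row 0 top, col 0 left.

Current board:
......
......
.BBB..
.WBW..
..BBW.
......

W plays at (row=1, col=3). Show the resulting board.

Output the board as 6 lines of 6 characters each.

Place W at (1,3); scan 8 dirs for brackets.
Dir NW: first cell '.' (not opp) -> no flip
Dir N: first cell '.' (not opp) -> no flip
Dir NE: first cell '.' (not opp) -> no flip
Dir W: first cell '.' (not opp) -> no flip
Dir E: first cell '.' (not opp) -> no flip
Dir SW: opp run (2,2) capped by W -> flip
Dir S: opp run (2,3) capped by W -> flip
Dir SE: first cell '.' (not opp) -> no flip
All flips: (2,2) (2,3)

Answer: ......
...W..
.BWW..
.WBW..
..BBW.
......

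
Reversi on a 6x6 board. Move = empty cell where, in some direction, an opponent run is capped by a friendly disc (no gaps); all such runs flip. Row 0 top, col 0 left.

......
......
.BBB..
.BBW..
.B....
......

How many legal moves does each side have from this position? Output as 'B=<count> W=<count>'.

Answer: B=3 W=3

Derivation:
-- B to move --
(2,4): no bracket -> illegal
(3,4): flips 1 -> legal
(4,2): no bracket -> illegal
(4,3): flips 1 -> legal
(4,4): flips 1 -> legal
B mobility = 3
-- W to move --
(1,0): no bracket -> illegal
(1,1): flips 1 -> legal
(1,2): no bracket -> illegal
(1,3): flips 1 -> legal
(1,4): no bracket -> illegal
(2,0): no bracket -> illegal
(2,4): no bracket -> illegal
(3,0): flips 2 -> legal
(3,4): no bracket -> illegal
(4,0): no bracket -> illegal
(4,2): no bracket -> illegal
(4,3): no bracket -> illegal
(5,0): no bracket -> illegal
(5,1): no bracket -> illegal
(5,2): no bracket -> illegal
W mobility = 3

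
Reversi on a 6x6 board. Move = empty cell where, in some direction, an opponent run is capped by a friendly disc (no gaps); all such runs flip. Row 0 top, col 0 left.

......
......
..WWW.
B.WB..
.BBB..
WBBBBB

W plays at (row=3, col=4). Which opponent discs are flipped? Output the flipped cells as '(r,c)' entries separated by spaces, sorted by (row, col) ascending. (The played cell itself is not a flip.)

Answer: (3,3)

Derivation:
Dir NW: first cell 'W' (not opp) -> no flip
Dir N: first cell 'W' (not opp) -> no flip
Dir NE: first cell '.' (not opp) -> no flip
Dir W: opp run (3,3) capped by W -> flip
Dir E: first cell '.' (not opp) -> no flip
Dir SW: opp run (4,3) (5,2), next=edge -> no flip
Dir S: first cell '.' (not opp) -> no flip
Dir SE: first cell '.' (not opp) -> no flip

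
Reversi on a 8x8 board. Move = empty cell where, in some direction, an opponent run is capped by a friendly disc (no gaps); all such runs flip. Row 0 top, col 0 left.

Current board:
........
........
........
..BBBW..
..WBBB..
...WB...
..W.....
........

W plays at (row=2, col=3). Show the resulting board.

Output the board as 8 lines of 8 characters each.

Place W at (2,3); scan 8 dirs for brackets.
Dir NW: first cell '.' (not opp) -> no flip
Dir N: first cell '.' (not opp) -> no flip
Dir NE: first cell '.' (not opp) -> no flip
Dir W: first cell '.' (not opp) -> no flip
Dir E: first cell '.' (not opp) -> no flip
Dir SW: opp run (3,2), next='.' -> no flip
Dir S: opp run (3,3) (4,3) capped by W -> flip
Dir SE: opp run (3,4) (4,5), next='.' -> no flip
All flips: (3,3) (4,3)

Answer: ........
........
...W....
..BWBW..
..WWBB..
...WB...
..W.....
........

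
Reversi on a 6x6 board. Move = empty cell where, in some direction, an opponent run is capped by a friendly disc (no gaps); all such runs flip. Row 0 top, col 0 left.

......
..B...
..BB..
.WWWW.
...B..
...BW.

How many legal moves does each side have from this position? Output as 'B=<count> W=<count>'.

-- B to move --
(2,0): no bracket -> illegal
(2,1): flips 1 -> legal
(2,4): no bracket -> illegal
(2,5): flips 1 -> legal
(3,0): no bracket -> illegal
(3,5): no bracket -> illegal
(4,0): flips 1 -> legal
(4,1): flips 1 -> legal
(4,2): flips 1 -> legal
(4,4): flips 1 -> legal
(4,5): flips 1 -> legal
(5,5): flips 1 -> legal
B mobility = 8
-- W to move --
(0,1): flips 2 -> legal
(0,2): flips 2 -> legal
(0,3): no bracket -> illegal
(1,1): flips 1 -> legal
(1,3): flips 2 -> legal
(1,4): flips 1 -> legal
(2,1): no bracket -> illegal
(2,4): no bracket -> illegal
(4,2): no bracket -> illegal
(4,4): no bracket -> illegal
(5,2): flips 2 -> legal
W mobility = 6

Answer: B=8 W=6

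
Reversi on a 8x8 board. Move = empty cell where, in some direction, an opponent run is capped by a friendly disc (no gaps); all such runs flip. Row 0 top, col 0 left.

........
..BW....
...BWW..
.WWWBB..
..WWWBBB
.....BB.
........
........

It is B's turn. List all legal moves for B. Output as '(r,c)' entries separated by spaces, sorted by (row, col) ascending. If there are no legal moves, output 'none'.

(0,2): flips 2 -> legal
(0,3): flips 1 -> legal
(0,4): no bracket -> illegal
(1,4): flips 2 -> legal
(1,5): flips 1 -> legal
(1,6): flips 1 -> legal
(2,0): no bracket -> illegal
(2,1): no bracket -> illegal
(2,2): flips 2 -> legal
(2,6): flips 2 -> legal
(3,0): flips 3 -> legal
(3,6): no bracket -> illegal
(4,0): no bracket -> illegal
(4,1): flips 4 -> legal
(5,1): no bracket -> illegal
(5,2): flips 1 -> legal
(5,3): flips 3 -> legal
(5,4): flips 1 -> legal

Answer: (0,2) (0,3) (1,4) (1,5) (1,6) (2,2) (2,6) (3,0) (4,1) (5,2) (5,3) (5,4)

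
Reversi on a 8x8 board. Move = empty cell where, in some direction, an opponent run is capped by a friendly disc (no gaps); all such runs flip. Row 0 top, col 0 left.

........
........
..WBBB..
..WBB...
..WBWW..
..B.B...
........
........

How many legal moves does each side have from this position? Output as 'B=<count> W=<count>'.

-- B to move --
(1,1): flips 1 -> legal
(1,2): flips 3 -> legal
(1,3): no bracket -> illegal
(2,1): flips 2 -> legal
(3,1): flips 1 -> legal
(3,5): no bracket -> illegal
(3,6): flips 1 -> legal
(4,1): flips 2 -> legal
(4,6): flips 2 -> legal
(5,1): flips 1 -> legal
(5,3): no bracket -> illegal
(5,5): flips 1 -> legal
(5,6): flips 1 -> legal
B mobility = 10
-- W to move --
(1,2): flips 2 -> legal
(1,3): no bracket -> illegal
(1,4): flips 3 -> legal
(1,5): flips 2 -> legal
(1,6): no bracket -> illegal
(2,6): flips 3 -> legal
(3,5): flips 2 -> legal
(3,6): no bracket -> illegal
(4,1): no bracket -> illegal
(5,1): no bracket -> illegal
(5,3): no bracket -> illegal
(5,5): no bracket -> illegal
(6,1): no bracket -> illegal
(6,2): flips 1 -> legal
(6,3): flips 1 -> legal
(6,4): flips 1 -> legal
(6,5): flips 2 -> legal
W mobility = 9

Answer: B=10 W=9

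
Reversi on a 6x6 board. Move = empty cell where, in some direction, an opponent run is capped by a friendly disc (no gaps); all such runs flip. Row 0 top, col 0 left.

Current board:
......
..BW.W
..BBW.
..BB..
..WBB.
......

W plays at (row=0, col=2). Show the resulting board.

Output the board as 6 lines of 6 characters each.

Place W at (0,2); scan 8 dirs for brackets.
Dir NW: edge -> no flip
Dir N: edge -> no flip
Dir NE: edge -> no flip
Dir W: first cell '.' (not opp) -> no flip
Dir E: first cell '.' (not opp) -> no flip
Dir SW: first cell '.' (not opp) -> no flip
Dir S: opp run (1,2) (2,2) (3,2) capped by W -> flip
Dir SE: first cell 'W' (not opp) -> no flip
All flips: (1,2) (2,2) (3,2)

Answer: ..W...
..WW.W
..WBW.
..WB..
..WBB.
......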